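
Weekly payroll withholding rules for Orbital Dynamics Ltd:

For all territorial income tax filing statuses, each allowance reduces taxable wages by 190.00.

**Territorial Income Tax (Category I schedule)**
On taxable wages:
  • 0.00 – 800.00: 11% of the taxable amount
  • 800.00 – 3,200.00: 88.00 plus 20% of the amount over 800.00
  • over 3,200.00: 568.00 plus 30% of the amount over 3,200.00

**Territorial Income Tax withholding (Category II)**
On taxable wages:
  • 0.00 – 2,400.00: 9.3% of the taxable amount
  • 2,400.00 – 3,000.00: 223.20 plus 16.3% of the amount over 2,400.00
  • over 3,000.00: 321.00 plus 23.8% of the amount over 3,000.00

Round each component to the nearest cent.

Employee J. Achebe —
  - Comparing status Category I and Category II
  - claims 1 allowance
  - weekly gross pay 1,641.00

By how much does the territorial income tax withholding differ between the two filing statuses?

Territorial Income Tax (Category I): taxable = 1,641.00 − 1×190.00 = 1,451.00
  88.00 + 20% × (1,451.00 − 800.00) = 88.00 + 20% × 651.00 = 218.20
Territorial Income Tax (Category II): taxable = 1,641.00 − 1×190.00 = 1,451.00
  9.3% × 1,451.00 = 134.94
Difference: |218.20 − 134.94| = 83.26 (higher under Category I)

83.26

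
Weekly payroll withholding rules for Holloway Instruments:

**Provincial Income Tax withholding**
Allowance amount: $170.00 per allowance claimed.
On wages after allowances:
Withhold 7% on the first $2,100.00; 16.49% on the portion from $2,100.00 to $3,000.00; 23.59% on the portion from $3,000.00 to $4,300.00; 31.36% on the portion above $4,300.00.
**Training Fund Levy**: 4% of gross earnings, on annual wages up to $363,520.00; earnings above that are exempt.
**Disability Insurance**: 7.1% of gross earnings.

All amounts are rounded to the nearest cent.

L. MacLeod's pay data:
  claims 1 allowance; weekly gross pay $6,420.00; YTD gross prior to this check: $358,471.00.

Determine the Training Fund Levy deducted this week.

$201.96

Training Fund Levy: cap $363,520.00 − YTD $358,471.00 = $5,049.00 subject; 4% × $5,049.00 = $201.96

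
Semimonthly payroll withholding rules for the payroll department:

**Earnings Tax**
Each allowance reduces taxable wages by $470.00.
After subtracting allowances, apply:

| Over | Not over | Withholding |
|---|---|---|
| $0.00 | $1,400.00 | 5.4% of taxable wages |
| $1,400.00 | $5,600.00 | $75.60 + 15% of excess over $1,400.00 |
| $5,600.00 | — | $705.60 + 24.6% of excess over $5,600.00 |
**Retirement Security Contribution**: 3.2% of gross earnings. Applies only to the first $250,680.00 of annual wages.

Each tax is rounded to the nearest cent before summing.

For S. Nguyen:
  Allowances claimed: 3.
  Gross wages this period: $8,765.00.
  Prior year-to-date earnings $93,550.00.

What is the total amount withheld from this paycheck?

Earnings Tax: taxable = $8,765.00 − 3×$470.00 = $7,355.00
  $705.60 + 24.6% × ($7,355.00 − $5,600.00) = $705.60 + 24.6% × $1,755.00 = $1,137.33
Retirement Security Contribution: 3.2% × $8,765.00 = $280.48
Total: $1,137.33 + $280.48 = $1,417.81

$1,417.81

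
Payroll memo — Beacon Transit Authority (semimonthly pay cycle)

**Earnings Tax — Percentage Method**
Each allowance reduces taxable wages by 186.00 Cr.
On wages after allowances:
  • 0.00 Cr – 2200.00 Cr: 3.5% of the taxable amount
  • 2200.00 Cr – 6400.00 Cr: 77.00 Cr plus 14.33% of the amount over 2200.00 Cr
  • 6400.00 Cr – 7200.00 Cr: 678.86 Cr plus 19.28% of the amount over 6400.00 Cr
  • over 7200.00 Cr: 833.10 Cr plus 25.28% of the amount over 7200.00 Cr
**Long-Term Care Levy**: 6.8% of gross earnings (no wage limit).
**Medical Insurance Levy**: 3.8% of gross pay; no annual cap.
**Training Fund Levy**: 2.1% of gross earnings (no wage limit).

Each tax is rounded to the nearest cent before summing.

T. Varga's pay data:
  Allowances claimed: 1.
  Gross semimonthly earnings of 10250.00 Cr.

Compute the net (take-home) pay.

Earnings Tax: taxable = 10250.00 Cr − 1×186.00 Cr = 10064.00 Cr
  833.10 Cr + 25.28% × (10064.00 Cr − 7200.00 Cr) = 833.10 Cr + 25.28% × 2864.00 Cr = 1557.12 Cr
Long-Term Care Levy: 6.8% × 10250.00 Cr = 697.00 Cr
Medical Insurance Levy: 3.8% × 10250.00 Cr = 389.50 Cr
Training Fund Levy: 2.1% × 10250.00 Cr = 215.25 Cr
Total withheld: 1557.12 Cr + 697.00 Cr + 389.50 Cr + 215.25 Cr = 2858.87 Cr
Net pay: 10250.00 Cr − 2858.87 Cr = 7391.13 Cr

7391.13 Cr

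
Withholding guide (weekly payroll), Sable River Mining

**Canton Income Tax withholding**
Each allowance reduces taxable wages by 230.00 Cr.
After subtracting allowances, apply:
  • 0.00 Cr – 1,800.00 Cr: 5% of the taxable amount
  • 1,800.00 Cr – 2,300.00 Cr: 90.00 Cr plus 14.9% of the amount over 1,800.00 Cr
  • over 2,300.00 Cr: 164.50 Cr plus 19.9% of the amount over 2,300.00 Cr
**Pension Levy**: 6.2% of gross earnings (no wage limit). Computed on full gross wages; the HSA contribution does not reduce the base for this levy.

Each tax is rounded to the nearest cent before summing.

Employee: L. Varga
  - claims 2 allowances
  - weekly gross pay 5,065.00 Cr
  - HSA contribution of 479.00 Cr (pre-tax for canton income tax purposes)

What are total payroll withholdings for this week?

Canton Income Tax: taxable = 5,065.00 Cr − 479.00 Cr − 2×230.00 Cr = 4,126.00 Cr
  164.50 Cr + 19.9% × (4,126.00 Cr − 2,300.00 Cr) = 164.50 Cr + 19.9% × 1,826.00 Cr = 527.87 Cr
Pension Levy: 6.2% × 5,065.00 Cr = 314.03 Cr
Total: 527.87 Cr + 314.03 Cr = 841.90 Cr

841.90 Cr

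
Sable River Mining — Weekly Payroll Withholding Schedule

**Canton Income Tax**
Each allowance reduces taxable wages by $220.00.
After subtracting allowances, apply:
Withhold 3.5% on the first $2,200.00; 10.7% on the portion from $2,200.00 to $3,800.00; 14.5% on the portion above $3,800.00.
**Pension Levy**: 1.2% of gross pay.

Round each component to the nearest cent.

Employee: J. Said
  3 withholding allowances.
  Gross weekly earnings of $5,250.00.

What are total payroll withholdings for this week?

Canton Income Tax: taxable = $5,250.00 − 3×$220.00 = $4,590.00
  $248.20 + 14.5% × ($4,590.00 − $3,800.00) = $248.20 + 14.5% × $790.00 = $362.75
Pension Levy: 1.2% × $5,250.00 = $63.00
Total: $362.75 + $63.00 = $425.75

$425.75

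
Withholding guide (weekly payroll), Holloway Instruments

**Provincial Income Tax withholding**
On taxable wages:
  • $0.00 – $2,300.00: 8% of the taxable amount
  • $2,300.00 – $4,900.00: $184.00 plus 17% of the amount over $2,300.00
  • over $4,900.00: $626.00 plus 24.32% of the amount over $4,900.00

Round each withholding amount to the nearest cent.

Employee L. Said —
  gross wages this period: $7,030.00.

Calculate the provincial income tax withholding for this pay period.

$1,144.02

Provincial Income Tax: taxable = $7,030.00
  $626.00 + 24.32% × ($7,030.00 − $4,900.00) = $626.00 + 24.32% × $2,130.00 = $1,144.02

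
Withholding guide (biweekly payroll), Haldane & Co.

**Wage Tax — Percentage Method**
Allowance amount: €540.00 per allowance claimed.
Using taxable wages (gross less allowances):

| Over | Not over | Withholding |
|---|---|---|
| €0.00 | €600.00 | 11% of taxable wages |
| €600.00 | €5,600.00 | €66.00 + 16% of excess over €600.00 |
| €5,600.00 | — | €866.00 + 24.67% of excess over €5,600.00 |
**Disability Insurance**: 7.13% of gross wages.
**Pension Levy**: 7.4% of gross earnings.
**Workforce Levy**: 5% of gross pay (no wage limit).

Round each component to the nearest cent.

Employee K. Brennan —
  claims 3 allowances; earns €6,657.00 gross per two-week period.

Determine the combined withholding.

€2,076.03

Wage Tax: taxable = €6,657.00 − 3×€540.00 = €5,037.00
  €66.00 + 16% × (€5,037.00 − €600.00) = €66.00 + 16% × €4,437.00 = €775.92
Disability Insurance: 7.13% × €6,657.00 = €474.64
Pension Levy: 7.4% × €6,657.00 = €492.62
Workforce Levy: 5% × €6,657.00 = €332.85
Total: €775.92 + €474.64 + €492.62 + €332.85 = €2,076.03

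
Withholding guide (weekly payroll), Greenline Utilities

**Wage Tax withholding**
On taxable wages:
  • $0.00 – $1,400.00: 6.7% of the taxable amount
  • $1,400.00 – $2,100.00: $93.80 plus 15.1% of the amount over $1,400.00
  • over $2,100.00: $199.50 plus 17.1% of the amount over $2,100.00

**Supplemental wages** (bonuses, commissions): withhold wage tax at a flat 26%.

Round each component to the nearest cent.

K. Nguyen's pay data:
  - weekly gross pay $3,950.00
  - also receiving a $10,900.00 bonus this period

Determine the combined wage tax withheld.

$3,349.85

Wage Tax: taxable = $3,950.00
  $199.50 + 17.1% × ($3,950.00 − $2,100.00) = $199.50 + 17.1% × $1,850.00 = $515.85
Supplemental (26% flat on bonus): 26% × $10,900.00 = $2,834.00
Total wage tax: $515.85 + $2,834.00 = $3,349.85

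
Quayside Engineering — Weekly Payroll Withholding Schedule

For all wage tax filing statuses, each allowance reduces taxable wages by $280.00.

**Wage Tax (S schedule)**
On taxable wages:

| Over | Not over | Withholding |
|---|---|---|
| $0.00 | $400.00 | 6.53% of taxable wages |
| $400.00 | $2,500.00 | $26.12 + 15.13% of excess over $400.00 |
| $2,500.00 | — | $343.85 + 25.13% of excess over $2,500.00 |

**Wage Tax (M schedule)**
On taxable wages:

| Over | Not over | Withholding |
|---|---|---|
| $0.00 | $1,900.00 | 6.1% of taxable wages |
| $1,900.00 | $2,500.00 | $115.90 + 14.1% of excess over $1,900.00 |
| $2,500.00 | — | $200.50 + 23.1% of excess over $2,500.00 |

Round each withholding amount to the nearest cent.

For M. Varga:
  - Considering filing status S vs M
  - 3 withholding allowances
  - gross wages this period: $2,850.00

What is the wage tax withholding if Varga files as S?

$269.71

Wage Tax (S): taxable = $2,850.00 − 3×$280.00 = $2,010.00
  $26.12 + 15.13% × ($2,010.00 − $400.00) = $26.12 + 15.13% × $1,610.00 = $269.71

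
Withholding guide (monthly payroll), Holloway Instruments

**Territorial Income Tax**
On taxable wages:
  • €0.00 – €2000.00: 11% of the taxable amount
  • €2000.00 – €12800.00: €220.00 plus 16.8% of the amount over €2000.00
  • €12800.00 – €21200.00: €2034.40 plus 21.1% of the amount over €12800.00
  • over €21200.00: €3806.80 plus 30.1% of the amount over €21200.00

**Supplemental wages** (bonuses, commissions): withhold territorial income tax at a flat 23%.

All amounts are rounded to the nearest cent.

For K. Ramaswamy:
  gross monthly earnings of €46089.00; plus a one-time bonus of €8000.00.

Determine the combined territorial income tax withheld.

Territorial Income Tax: taxable = €46089.00
  €3806.80 + 30.1% × (€46089.00 − €21200.00) = €3806.80 + 30.1% × €24889.00 = €11298.39
Supplemental (23% flat on bonus): 23% × €8000.00 = €1840.00
Total territorial income tax: €11298.39 + €1840.00 = €13138.39

€13138.39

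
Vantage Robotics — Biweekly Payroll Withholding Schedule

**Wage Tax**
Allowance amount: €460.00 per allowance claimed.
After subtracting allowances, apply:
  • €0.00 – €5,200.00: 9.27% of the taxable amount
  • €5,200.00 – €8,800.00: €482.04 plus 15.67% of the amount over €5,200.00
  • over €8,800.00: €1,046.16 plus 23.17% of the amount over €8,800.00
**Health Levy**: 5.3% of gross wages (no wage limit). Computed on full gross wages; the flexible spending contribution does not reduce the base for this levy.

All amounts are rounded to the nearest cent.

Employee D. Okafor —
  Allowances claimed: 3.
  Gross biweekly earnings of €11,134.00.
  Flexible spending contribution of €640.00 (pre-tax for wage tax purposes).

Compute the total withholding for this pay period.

€1,709.01

Wage Tax: taxable = €11,134.00 − €640.00 − 3×€460.00 = €9,114.00
  €1,046.16 + 23.17% × (€9,114.00 − €8,800.00) = €1,046.16 + 23.17% × €314.00 = €1,118.91
Health Levy: 5.3% × €11,134.00 = €590.10
Total: €1,118.91 + €590.10 = €1,709.01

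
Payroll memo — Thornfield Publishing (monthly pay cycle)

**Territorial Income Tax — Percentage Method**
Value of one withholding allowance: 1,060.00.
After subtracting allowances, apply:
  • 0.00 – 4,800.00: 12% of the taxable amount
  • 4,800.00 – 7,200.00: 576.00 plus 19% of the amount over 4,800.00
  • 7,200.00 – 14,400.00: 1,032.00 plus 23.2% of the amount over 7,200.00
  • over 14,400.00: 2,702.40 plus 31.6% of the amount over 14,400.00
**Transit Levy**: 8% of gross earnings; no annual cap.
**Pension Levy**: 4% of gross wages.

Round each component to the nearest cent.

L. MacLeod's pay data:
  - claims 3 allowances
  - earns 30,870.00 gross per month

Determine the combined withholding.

10,606.44

Territorial Income Tax: taxable = 30,870.00 − 3×1,060.00 = 27,690.00
  2,702.40 + 31.6% × (27,690.00 − 14,400.00) = 2,702.40 + 31.6% × 13,290.00 = 6,902.04
Transit Levy: 8% × 30,870.00 = 2,469.60
Pension Levy: 4% × 30,870.00 = 1,234.80
Total: 6,902.04 + 2,469.60 + 1,234.80 = 10,606.44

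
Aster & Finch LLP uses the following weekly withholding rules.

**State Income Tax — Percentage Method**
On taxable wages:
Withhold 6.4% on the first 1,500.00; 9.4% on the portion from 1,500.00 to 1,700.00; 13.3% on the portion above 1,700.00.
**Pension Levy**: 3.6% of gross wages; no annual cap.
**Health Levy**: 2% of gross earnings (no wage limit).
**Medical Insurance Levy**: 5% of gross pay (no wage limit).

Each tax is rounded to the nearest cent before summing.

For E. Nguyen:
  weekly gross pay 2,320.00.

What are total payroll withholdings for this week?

443.18

State Income Tax: taxable = 2,320.00
  114.80 + 13.3% × (2,320.00 − 1,700.00) = 114.80 + 13.3% × 620.00 = 197.26
Pension Levy: 3.6% × 2,320.00 = 83.52
Health Levy: 2% × 2,320.00 = 46.40
Medical Insurance Levy: 5% × 2,320.00 = 116.00
Total: 197.26 + 83.52 + 46.40 + 116.00 = 443.18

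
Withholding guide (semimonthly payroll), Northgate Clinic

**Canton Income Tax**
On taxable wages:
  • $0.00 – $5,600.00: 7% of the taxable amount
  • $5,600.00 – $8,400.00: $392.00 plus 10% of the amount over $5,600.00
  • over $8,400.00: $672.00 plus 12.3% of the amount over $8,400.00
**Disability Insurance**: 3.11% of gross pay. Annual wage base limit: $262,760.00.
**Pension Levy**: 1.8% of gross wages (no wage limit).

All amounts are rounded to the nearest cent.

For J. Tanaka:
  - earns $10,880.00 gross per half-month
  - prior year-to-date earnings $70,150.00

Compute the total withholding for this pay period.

$1,511.25

Canton Income Tax: taxable = $10,880.00
  $672.00 + 12.3% × ($10,880.00 − $8,400.00) = $672.00 + 12.3% × $2,480.00 = $977.04
Disability Insurance: 3.11% × $10,880.00 = $338.37
Pension Levy: 1.8% × $10,880.00 = $195.84
Total: $977.04 + $338.37 + $195.84 = $1,511.25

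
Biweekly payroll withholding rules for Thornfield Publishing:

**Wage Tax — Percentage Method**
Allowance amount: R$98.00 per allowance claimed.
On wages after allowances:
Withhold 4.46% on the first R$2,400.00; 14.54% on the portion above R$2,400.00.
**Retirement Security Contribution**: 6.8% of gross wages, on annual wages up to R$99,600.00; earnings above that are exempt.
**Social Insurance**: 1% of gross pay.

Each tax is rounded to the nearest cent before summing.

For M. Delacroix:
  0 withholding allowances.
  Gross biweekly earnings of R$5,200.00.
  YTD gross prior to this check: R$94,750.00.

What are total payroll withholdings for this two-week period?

Wage Tax: taxable = R$5,200.00
  R$107.04 + 14.54% × (R$5,200.00 − R$2,400.00) = R$107.04 + 14.54% × R$2,800.00 = R$514.16
Retirement Security Contribution: cap R$99,600.00 − YTD R$94,750.00 = R$4,850.00 subject; 6.8% × R$4,850.00 = R$329.80
Social Insurance: 1% × R$5,200.00 = R$52.00
Total: R$514.16 + R$329.80 + R$52.00 = R$895.96

R$895.96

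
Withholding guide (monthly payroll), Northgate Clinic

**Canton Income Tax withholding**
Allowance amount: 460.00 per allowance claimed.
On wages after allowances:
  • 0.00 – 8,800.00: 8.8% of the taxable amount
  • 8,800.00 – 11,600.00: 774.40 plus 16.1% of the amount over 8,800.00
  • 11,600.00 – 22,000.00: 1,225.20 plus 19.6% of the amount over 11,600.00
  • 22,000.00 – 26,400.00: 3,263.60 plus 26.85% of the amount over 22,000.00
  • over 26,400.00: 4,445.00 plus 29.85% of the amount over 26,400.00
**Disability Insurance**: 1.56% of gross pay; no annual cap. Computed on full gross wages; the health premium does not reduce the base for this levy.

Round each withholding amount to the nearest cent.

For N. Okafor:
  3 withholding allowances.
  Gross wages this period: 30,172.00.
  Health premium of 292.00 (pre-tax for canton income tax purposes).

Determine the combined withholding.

Canton Income Tax: taxable = 30,172.00 − 292.00 − 3×460.00 = 28,500.00
  4,445.00 + 29.85% × (28,500.00 − 26,400.00) = 4,445.00 + 29.85% × 2,100.00 = 5,071.85
Disability Insurance: 1.56% × 30,172.00 = 470.68
Total: 5,071.85 + 470.68 = 5,542.53

5,542.53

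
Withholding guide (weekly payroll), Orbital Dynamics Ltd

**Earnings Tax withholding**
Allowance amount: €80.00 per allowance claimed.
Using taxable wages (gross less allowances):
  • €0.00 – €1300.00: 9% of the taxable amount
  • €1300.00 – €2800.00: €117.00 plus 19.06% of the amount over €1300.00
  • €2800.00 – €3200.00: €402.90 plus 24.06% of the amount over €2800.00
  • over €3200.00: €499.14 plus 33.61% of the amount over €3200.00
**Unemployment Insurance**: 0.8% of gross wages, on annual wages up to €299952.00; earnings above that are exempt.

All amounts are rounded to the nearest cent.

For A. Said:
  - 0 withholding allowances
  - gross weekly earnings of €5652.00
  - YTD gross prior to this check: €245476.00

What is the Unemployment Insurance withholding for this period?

Unemployment Insurance: 0.8% × €5652.00 = €45.22

€45.22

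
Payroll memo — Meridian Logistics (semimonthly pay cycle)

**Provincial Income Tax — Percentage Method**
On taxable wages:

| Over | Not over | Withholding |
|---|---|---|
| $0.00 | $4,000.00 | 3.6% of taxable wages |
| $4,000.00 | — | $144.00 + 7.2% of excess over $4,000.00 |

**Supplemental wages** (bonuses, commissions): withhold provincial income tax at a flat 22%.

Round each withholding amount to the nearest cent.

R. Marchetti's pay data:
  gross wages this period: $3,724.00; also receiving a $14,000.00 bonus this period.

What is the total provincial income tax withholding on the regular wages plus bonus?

$3,214.06

Provincial Income Tax: taxable = $3,724.00
  3.6% × $3,724.00 = $134.06
Supplemental (22% flat on bonus): 22% × $14,000.00 = $3,080.00
Total provincial income tax: $134.06 + $3,080.00 = $3,214.06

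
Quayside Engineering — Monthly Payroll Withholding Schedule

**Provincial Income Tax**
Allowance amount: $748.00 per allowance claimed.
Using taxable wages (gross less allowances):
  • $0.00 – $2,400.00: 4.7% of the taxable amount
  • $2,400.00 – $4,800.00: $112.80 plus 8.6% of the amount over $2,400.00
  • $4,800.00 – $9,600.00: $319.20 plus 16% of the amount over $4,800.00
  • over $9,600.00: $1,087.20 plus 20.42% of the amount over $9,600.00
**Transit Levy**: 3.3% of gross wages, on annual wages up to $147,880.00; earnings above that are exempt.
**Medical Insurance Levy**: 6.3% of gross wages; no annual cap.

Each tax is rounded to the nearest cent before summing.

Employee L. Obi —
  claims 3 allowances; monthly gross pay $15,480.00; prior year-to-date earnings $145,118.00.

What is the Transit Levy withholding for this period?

$91.15

Transit Levy: cap $147,880.00 − YTD $145,118.00 = $2,762.00 subject; 3.3% × $2,762.00 = $91.15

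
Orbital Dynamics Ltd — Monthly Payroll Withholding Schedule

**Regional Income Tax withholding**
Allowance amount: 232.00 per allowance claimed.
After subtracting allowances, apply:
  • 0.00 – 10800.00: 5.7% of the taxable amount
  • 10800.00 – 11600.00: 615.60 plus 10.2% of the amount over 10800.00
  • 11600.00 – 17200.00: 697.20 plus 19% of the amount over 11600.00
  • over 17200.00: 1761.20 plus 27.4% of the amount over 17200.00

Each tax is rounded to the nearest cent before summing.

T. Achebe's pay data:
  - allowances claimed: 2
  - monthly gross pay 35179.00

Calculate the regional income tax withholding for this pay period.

Regional Income Tax: taxable = 35179.00 − 2×232.00 = 34715.00
  1761.20 + 27.4% × (34715.00 − 17200.00) = 1761.20 + 27.4% × 17515.00 = 6560.31

6560.31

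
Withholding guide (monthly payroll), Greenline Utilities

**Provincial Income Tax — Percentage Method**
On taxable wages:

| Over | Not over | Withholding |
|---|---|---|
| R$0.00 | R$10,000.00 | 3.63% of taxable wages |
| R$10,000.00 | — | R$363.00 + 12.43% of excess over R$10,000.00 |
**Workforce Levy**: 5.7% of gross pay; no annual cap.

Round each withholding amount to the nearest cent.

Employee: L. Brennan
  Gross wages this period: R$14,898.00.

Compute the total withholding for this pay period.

R$1,821.01

Provincial Income Tax: taxable = R$14,898.00
  R$363.00 + 12.43% × (R$14,898.00 − R$10,000.00) = R$363.00 + 12.43% × R$4,898.00 = R$971.82
Workforce Levy: 5.7% × R$14,898.00 = R$849.19
Total: R$971.82 + R$849.19 = R$1,821.01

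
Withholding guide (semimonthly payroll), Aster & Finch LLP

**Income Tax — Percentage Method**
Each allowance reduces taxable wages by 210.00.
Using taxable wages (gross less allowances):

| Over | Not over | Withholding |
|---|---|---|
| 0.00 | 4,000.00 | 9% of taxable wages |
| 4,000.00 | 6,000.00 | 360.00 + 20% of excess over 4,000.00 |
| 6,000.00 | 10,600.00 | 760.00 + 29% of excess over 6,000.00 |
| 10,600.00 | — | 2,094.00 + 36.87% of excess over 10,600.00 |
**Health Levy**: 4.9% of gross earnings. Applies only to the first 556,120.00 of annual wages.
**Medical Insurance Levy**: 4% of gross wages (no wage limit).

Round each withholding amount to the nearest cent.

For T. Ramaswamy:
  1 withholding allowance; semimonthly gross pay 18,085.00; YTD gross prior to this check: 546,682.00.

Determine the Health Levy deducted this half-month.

462.46

Health Levy: cap 556,120.00 − YTD 546,682.00 = 9,438.00 subject; 4.9% × 9,438.00 = 462.46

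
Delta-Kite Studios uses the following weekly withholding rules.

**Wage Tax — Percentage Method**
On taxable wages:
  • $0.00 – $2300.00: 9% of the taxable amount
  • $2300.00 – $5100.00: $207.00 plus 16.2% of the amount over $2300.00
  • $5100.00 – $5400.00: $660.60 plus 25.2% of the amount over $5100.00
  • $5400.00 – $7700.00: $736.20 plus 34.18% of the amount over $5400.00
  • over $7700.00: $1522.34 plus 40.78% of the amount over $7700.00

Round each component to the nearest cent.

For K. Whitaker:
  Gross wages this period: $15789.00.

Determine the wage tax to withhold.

$4821.03

Wage Tax: taxable = $15789.00
  $1522.34 + 40.78% × ($15789.00 − $7700.00) = $1522.34 + 40.78% × $8089.00 = $4821.03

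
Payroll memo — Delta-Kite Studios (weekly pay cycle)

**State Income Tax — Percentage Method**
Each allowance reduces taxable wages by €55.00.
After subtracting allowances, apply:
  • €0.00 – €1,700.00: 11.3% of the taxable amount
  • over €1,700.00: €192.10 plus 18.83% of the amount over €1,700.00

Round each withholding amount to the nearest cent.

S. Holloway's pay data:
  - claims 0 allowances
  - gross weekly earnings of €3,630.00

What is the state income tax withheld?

State Income Tax: taxable = €3,630.00
  €192.10 + 18.83% × (€3,630.00 − €1,700.00) = €192.10 + 18.83% × €1,930.00 = €555.52

€555.52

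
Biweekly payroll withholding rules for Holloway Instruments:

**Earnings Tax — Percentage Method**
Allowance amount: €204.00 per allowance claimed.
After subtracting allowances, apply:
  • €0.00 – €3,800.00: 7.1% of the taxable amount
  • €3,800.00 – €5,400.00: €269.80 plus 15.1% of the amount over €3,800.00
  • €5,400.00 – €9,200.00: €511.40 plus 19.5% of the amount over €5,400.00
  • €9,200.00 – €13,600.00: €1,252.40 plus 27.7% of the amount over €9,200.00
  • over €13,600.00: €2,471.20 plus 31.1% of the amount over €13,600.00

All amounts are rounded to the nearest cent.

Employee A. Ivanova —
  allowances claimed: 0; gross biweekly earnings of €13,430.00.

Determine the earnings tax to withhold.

Earnings Tax: taxable = €13,430.00
  €1,252.40 + 27.7% × (€13,430.00 − €9,200.00) = €1,252.40 + 27.7% × €4,230.00 = €2,424.11

€2,424.11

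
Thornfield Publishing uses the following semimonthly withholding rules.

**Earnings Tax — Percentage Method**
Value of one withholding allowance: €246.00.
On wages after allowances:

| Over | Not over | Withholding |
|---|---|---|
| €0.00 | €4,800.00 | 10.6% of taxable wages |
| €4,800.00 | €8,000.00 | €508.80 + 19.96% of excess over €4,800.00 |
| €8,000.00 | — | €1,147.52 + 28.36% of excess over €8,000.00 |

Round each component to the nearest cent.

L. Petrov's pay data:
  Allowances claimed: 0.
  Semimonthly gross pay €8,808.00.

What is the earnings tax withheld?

Earnings Tax: taxable = €8,808.00
  €1,147.52 + 28.36% × (€8,808.00 − €8,000.00) = €1,147.52 + 28.36% × €808.00 = €1,376.67

€1,376.67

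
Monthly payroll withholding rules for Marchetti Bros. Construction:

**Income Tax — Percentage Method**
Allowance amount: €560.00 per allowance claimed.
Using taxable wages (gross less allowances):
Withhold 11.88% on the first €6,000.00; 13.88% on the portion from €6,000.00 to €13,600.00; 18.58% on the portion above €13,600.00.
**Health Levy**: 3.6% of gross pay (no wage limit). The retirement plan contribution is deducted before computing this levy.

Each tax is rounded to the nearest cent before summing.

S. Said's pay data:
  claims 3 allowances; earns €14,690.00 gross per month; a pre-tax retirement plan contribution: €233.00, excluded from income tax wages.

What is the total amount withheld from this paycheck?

€2,173.90

Income Tax: taxable = €14,690.00 − €233.00 − 3×€560.00 = €12,777.00
  €712.80 + 13.88% × (€12,777.00 − €6,000.00) = €712.80 + 13.88% × €6,777.00 = €1,653.45
Health Levy: 3.6% × €14,457.00 = €520.45
Total: €1,653.45 + €520.45 = €2,173.90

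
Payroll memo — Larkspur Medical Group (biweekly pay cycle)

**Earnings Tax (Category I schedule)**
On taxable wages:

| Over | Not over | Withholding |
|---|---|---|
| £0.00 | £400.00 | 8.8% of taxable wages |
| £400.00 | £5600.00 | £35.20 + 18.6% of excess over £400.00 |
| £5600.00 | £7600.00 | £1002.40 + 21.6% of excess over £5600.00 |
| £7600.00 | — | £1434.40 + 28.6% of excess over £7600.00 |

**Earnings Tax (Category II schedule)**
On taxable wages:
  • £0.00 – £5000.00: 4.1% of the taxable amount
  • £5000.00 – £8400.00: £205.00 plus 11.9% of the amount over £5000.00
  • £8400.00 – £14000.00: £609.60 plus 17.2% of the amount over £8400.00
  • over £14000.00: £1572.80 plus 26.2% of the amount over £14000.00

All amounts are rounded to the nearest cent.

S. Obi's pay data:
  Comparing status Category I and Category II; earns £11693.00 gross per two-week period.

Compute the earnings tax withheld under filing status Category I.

Earnings Tax (Category I): taxable = £11693.00
  £1434.40 + 28.6% × (£11693.00 − £7600.00) = £1434.40 + 28.6% × £4093.00 = £2605.00

£2605.00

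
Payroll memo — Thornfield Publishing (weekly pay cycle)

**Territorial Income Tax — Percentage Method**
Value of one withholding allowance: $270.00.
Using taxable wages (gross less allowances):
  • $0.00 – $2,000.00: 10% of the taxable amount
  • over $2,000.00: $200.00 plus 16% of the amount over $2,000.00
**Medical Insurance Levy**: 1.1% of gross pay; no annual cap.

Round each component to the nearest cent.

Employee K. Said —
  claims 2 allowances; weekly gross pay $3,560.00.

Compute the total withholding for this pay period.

Territorial Income Tax: taxable = $3,560.00 − 2×$270.00 = $3,020.00
  $200.00 + 16% × ($3,020.00 − $2,000.00) = $200.00 + 16% × $1,020.00 = $363.20
Medical Insurance Levy: 1.1% × $3,560.00 = $39.16
Total: $363.20 + $39.16 = $402.36

$402.36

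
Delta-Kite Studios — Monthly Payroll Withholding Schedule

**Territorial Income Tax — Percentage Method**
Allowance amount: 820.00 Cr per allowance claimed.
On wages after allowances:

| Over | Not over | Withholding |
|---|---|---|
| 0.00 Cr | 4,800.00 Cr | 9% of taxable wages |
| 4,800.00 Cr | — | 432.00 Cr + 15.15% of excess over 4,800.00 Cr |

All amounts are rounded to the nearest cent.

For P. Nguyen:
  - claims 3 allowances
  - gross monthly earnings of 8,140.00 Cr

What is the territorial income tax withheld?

Territorial Income Tax: taxable = 8,140.00 Cr − 3×820.00 Cr = 5,680.00 Cr
  432.00 Cr + 15.15% × (5,680.00 Cr − 4,800.00 Cr) = 432.00 Cr + 15.15% × 880.00 Cr = 565.32 Cr

565.32 Cr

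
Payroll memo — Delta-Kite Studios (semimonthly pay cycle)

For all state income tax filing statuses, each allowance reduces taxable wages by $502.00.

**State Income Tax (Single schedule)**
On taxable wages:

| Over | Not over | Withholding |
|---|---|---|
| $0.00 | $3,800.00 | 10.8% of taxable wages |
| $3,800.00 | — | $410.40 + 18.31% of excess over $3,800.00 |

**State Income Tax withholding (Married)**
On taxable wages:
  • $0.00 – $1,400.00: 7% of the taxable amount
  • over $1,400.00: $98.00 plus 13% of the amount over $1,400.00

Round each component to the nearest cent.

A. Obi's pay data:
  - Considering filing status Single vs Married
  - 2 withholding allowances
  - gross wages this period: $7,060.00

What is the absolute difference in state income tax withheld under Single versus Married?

$120.19

State Income Tax (Single): taxable = $7,060.00 − 2×$502.00 = $6,056.00
  $410.40 + 18.31% × ($6,056.00 − $3,800.00) = $410.40 + 18.31% × $2,256.00 = $823.47
State Income Tax (Married): taxable = $7,060.00 − 2×$502.00 = $6,056.00
  $98.00 + 13% × ($6,056.00 − $1,400.00) = $98.00 + 13% × $4,656.00 = $703.28
Difference: |$823.47 − $703.28| = $120.19 (higher under Single)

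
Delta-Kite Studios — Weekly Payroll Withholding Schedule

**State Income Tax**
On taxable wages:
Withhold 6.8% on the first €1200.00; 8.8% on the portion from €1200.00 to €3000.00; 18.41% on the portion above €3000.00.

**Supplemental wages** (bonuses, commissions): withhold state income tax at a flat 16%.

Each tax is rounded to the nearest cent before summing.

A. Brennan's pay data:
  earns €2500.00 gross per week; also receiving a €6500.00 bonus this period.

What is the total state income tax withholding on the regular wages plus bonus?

State Income Tax: taxable = €2500.00
  €81.60 + 8.8% × (€2500.00 − €1200.00) = €81.60 + 8.8% × €1300.00 = €196.00
Supplemental (16% flat on bonus): 16% × €6500.00 = €1040.00
Total state income tax: €196.00 + €1040.00 = €1236.00

€1236.00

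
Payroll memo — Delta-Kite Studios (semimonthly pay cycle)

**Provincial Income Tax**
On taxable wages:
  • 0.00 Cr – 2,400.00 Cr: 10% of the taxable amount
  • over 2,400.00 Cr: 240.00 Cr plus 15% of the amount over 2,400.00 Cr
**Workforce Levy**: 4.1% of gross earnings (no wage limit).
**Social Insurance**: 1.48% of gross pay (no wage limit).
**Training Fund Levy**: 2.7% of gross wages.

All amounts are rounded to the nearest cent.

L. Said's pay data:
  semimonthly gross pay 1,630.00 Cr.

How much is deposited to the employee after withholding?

Provincial Income Tax: taxable = 1,630.00 Cr
  10% × 1,630.00 Cr = 163.00 Cr
Workforce Levy: 4.1% × 1,630.00 Cr = 66.83 Cr
Social Insurance: 1.48% × 1,630.00 Cr = 24.12 Cr
Training Fund Levy: 2.7% × 1,630.00 Cr = 44.01 Cr
Total withheld: 163.00 Cr + 66.83 Cr + 24.12 Cr + 44.01 Cr = 297.96 Cr
Net pay: 1,630.00 Cr − 297.96 Cr = 1,332.04 Cr

1,332.04 Cr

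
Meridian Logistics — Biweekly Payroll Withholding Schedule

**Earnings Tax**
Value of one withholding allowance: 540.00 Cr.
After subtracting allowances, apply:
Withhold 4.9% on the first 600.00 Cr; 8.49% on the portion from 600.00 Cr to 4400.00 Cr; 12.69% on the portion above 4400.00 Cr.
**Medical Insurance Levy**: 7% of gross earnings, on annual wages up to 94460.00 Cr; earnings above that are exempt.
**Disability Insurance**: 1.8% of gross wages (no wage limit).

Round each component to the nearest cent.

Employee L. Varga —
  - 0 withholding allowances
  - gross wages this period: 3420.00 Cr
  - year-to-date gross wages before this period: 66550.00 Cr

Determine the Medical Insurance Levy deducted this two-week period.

239.40 Cr

Medical Insurance Levy: 7% × 3420.00 Cr = 239.40 Cr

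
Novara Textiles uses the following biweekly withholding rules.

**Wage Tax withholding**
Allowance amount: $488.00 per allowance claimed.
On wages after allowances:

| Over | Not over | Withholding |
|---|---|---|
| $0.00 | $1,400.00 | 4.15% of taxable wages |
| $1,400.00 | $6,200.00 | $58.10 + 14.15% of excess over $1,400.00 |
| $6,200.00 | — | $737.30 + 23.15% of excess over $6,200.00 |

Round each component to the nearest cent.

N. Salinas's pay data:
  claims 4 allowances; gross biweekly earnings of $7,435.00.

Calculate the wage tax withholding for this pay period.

$635.84

Wage Tax: taxable = $7,435.00 − 4×$488.00 = $5,483.00
  $58.10 + 14.15% × ($5,483.00 − $1,400.00) = $58.10 + 14.15% × $4,083.00 = $635.84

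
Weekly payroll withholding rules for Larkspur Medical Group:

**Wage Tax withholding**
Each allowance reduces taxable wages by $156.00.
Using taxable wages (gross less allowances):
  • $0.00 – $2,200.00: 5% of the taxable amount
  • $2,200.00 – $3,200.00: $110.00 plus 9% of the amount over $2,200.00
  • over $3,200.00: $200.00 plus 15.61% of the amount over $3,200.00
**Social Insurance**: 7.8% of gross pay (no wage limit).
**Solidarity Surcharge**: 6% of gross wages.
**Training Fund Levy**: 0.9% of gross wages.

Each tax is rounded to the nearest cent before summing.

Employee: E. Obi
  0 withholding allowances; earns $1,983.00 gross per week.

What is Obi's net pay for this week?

Wage Tax: taxable = $1,983.00
  5% × $1,983.00 = $99.15
Social Insurance: 7.8% × $1,983.00 = $154.67
Solidarity Surcharge: 6% × $1,983.00 = $118.98
Training Fund Levy: 0.9% × $1,983.00 = $17.85
Total withheld: $99.15 + $154.67 + $118.98 + $17.85 = $390.65
Net pay: $1,983.00 − $390.65 = $1,592.35

$1,592.35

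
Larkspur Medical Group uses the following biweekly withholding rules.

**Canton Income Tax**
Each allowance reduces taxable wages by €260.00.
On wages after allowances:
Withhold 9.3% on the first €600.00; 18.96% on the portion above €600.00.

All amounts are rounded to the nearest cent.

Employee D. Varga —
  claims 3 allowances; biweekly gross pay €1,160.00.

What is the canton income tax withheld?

Canton Income Tax: taxable = €1,160.00 − 3×€260.00 = €380.00
  9.3% × €380.00 = €35.34

€35.34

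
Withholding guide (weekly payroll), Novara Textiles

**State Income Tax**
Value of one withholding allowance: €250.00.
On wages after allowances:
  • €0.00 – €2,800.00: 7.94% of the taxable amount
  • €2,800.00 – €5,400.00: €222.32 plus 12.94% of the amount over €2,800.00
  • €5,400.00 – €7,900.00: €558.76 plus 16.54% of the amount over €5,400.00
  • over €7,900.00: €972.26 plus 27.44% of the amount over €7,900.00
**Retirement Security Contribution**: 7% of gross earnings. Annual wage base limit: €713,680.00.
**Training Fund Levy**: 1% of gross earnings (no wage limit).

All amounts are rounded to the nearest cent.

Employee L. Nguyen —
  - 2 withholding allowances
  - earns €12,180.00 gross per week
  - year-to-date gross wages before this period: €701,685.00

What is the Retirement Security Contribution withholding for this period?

Retirement Security Contribution: cap €713,680.00 − YTD €701,685.00 = €11,995.00 subject; 7% × €11,995.00 = €839.65

€839.65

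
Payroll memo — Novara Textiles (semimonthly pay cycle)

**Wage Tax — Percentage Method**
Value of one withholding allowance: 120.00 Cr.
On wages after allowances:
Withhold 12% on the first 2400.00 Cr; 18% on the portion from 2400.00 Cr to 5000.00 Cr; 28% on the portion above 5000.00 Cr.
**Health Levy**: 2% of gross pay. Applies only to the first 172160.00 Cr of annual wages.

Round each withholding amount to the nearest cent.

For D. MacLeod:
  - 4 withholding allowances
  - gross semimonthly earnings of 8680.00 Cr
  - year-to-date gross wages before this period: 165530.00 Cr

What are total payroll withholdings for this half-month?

1784.60 Cr

Wage Tax: taxable = 8680.00 Cr − 4×120.00 Cr = 8200.00 Cr
  756.00 Cr + 28% × (8200.00 Cr − 5000.00 Cr) = 756.00 Cr + 28% × 3200.00 Cr = 1652.00 Cr
Health Levy: cap 172160.00 Cr − YTD 165530.00 Cr = 6630.00 Cr subject; 2% × 6630.00 Cr = 132.60 Cr
Total: 1652.00 Cr + 132.60 Cr = 1784.60 Cr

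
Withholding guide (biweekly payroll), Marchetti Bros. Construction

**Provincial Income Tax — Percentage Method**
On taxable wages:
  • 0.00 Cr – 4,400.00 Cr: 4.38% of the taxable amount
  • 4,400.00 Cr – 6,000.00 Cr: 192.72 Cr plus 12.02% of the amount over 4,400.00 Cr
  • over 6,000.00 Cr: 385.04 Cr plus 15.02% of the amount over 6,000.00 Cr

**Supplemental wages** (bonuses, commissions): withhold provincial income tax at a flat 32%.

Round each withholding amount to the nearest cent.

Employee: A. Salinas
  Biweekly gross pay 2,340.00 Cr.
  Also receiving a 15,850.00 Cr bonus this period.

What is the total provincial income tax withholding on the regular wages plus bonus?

Provincial Income Tax: taxable = 2,340.00 Cr
  4.38% × 2,340.00 Cr = 102.49 Cr
Supplemental (32% flat on bonus): 32% × 15,850.00 Cr = 5,072.00 Cr
Total provincial income tax: 102.49 Cr + 5,072.00 Cr = 5,174.49 Cr

5,174.49 Cr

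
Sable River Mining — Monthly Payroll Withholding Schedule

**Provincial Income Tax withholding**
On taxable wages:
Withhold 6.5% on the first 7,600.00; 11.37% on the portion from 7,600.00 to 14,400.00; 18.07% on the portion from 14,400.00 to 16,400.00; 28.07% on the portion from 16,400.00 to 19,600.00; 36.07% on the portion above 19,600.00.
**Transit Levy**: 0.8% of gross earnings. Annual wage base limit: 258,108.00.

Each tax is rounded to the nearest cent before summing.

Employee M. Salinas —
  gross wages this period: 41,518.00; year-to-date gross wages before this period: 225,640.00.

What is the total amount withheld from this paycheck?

10,692.36

Provincial Income Tax: taxable = 41,518.00
  2,526.80 + 36.07% × (41,518.00 − 19,600.00) = 2,526.80 + 36.07% × 21,918.00 = 10,432.62
Transit Levy: cap 258,108.00 − YTD 225,640.00 = 32,468.00 subject; 0.8% × 32,468.00 = 259.74
Total: 10,432.62 + 259.74 = 10,692.36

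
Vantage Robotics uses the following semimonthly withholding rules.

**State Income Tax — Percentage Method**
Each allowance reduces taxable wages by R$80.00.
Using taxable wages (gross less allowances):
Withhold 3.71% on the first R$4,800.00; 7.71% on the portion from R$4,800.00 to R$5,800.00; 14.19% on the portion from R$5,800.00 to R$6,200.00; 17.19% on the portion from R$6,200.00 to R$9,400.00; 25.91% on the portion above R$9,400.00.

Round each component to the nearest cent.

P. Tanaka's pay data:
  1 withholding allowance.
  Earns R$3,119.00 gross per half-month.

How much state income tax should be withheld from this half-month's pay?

R$112.75

State Income Tax: taxable = R$3,119.00 − 1×R$80.00 = R$3,039.00
  3.71% × R$3,039.00 = R$112.75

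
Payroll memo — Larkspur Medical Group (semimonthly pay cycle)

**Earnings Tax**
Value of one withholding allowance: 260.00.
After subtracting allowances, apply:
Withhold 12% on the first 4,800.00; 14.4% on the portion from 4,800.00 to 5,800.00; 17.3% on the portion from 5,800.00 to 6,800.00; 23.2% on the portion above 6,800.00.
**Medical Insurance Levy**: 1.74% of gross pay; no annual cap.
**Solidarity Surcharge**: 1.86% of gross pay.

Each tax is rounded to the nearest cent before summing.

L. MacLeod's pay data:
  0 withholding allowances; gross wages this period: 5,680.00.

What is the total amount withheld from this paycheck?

907.20

Earnings Tax: taxable = 5,680.00
  576.00 + 14.4% × (5,680.00 − 4,800.00) = 576.00 + 14.4% × 880.00 = 702.72
Medical Insurance Levy: 1.74% × 5,680.00 = 98.83
Solidarity Surcharge: 1.86% × 5,680.00 = 105.65
Total: 702.72 + 98.83 + 105.65 = 907.20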